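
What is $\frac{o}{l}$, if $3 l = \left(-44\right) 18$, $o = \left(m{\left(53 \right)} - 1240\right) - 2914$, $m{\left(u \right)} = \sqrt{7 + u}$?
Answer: $\frac{2077}{132} - \frac{\sqrt{15}}{132} \approx 15.706$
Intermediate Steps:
$o = -4154 + 2 \sqrt{15}$ ($o = \left(\sqrt{7 + 53} - 1240\right) - 2914 = \left(\sqrt{60} - 1240\right) - 2914 = \left(2 \sqrt{15} - 1240\right) - 2914 = \left(-1240 + 2 \sqrt{15}\right) - 2914 = -4154 + 2 \sqrt{15} \approx -4146.3$)
$l = -264$ ($l = \frac{\left(-44\right) 18}{3} = \frac{1}{3} \left(-792\right) = -264$)
$\frac{o}{l} = \frac{-4154 + 2 \sqrt{15}}{-264} = \left(-4154 + 2 \sqrt{15}\right) \left(- \frac{1}{264}\right) = \frac{2077}{132} - \frac{\sqrt{15}}{132}$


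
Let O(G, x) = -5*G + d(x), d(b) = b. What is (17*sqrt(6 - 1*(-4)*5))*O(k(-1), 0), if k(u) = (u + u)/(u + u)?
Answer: -85*sqrt(26) ≈ -433.42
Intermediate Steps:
k(u) = 1 (k(u) = (2*u)/((2*u)) = (2*u)*(1/(2*u)) = 1)
O(G, x) = x - 5*G (O(G, x) = -5*G + x = x - 5*G)
(17*sqrt(6 - 1*(-4)*5))*O(k(-1), 0) = (17*sqrt(6 - 1*(-4)*5))*(0 - 5*1) = (17*sqrt(6 + 4*5))*(0 - 5) = (17*sqrt(6 + 20))*(-5) = (17*sqrt(26))*(-5) = -85*sqrt(26)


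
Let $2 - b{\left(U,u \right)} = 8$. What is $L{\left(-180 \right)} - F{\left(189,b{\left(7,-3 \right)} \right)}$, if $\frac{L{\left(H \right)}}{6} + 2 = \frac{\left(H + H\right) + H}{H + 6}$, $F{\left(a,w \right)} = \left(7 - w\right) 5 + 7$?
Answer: $- \frac{1896}{29} \approx -65.379$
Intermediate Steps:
$b{\left(U,u \right)} = -6$ ($b{\left(U,u \right)} = 2 - 8 = -6$)
$F{\left(a,w \right)} = 42 - 5 w$ ($F{\left(a,w \right)} = \left(35 - 5 w\right) + 7 = 42 - 5 w$)
$L{\left(H \right)} = -12 + \frac{18 H}{6 + H}$ ($L{\left(H \right)} = -12 + 6 \frac{\left(H + H\right) + H}{H + 6} = -12 + 6 \frac{2 H + H}{6 + H} = -12 + 6 \frac{3 H}{6 + H} = -12 + \frac{18 H}{6 + H}$)
$L{\left(-180 \right)} - F{\left(189,b{\left(7,-3 \right)} \right)} = \frac{6 \left(-12 - 180\right)}{6 - 180} - \left(42 - -30\right) = 6 \frac{1}{-174} \left(-192\right) - \left(42 + 30\right) = 6 \left(- \frac{1}{174}\right) \left(-192\right) - 72 = \frac{192}{29} - 72 = - \frac{1896}{29}$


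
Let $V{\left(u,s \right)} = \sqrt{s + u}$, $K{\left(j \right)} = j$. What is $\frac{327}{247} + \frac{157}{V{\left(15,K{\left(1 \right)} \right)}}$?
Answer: $\frac{40087}{988} \approx 40.574$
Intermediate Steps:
$\frac{327}{247} + \frac{157}{V{\left(15,K{\left(1 \right)} \right)}} = \frac{327}{247} + \frac{157}{\sqrt{1 + 15}} = 327 \cdot \frac{1}{247} + \frac{157}{\sqrt{16}} = \frac{327}{247} + \frac{157}{4} = \frac{40087}{988}$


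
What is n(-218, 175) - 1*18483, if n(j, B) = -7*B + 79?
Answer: -19629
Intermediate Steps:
n(j, B) = 79 - 7*B
n(-218, 175) - 1*18483 = (79 - 7*175) - 1*18483 = (79 - 1225) - 18483 = -1146 - 18483 = -19629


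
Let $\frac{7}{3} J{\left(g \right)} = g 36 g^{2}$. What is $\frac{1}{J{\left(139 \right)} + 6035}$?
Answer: $\frac{7}{290089097} \approx 2.4131 \cdot 10^{-8}$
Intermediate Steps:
$J{\left(g \right)} = \frac{108 g^{3}}{7}$ ($J{\left(g \right)} = \frac{3 g 36 g^{2}}{7} = \frac{3 \cdot 36 g g^{2}}{7} = \frac{3 \cdot 36 g^{3}}{7} = \frac{108 g^{3}}{7}$)
$\frac{1}{J{\left(139 \right)} + 6035} = \frac{1}{\frac{108 \cdot 139^{3}}{7} + 6035} = \frac{1}{\frac{108}{7} \cdot 2685619 + 6035} = \frac{1}{\frac{290046852}{7} + 6035} = \frac{1}{\frac{290089097}{7}} = \frac{7}{290089097}$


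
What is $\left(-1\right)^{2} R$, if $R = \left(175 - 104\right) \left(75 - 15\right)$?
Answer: $4260$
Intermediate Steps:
$R = 4260$ ($R = \left(175 - 104\right) 60 = 71 \cdot 60 = 4260$)
$\left(-1\right)^{2} R = \left(-1\right)^{2} \cdot 4260 = 1 \cdot 4260 = 4260$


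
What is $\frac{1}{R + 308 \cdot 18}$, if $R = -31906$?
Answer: $- \frac{1}{26362} \approx -3.7933 \cdot 10^{-5}$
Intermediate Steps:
$\frac{1}{R + 308 \cdot 18} = \frac{1}{-31906 + 308 \cdot 18} = \frac{1}{-31906 + 5544} = \frac{1}{-26362} = - \frac{1}{26362}$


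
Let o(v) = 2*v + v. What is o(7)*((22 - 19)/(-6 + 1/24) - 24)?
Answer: -73584/143 ≈ -514.57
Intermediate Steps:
o(v) = 3*v
o(7)*((22 - 19)/(-6 + 1/24) - 24) = (3*7)*((22 - 19)/(-6 + 1/24) - 24) = 21*(3/(-6 + 1/24) - 24) = 21*(3/(-143/24) - 24) = 21*(3*(-24/143) - 24) = 21*(-72/143 - 24) = 21*(-3504/143) = -73584/143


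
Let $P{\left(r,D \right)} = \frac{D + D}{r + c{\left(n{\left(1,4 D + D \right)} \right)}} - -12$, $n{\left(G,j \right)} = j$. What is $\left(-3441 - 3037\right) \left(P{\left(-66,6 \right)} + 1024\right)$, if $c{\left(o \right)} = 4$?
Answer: $- \frac{208008580}{31} \approx -6.71 \cdot 10^{6}$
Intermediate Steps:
$P{\left(r,D \right)} = 12 + \frac{2 D}{4 + r}$ ($P{\left(r,D \right)} = \frac{D + D}{r + 4} - -12 = \frac{2 D}{4 + r} + 12 = 12 + \frac{2 D}{4 + r}$)
$\left(-3441 - 3037\right) \left(P{\left(-66,6 \right)} + 1024\right) = \left(-3441 - 3037\right) \left(\frac{2 \left(24 + 6 + 6 \left(-66\right)\right)}{4 - 66} + 1024\right) = - 6478 \left(\frac{2 \left(24 + 6 - 396\right)}{-62} + 1024\right) = - 6478 \left(2 \left(- \frac{1}{62}\right) \left(-366\right) + 1024\right) = - 6478 \left(\frac{366}{31} + 1024\right) = \left(-6478\right) \frac{32110}{31} = - \frac{208008580}{31}$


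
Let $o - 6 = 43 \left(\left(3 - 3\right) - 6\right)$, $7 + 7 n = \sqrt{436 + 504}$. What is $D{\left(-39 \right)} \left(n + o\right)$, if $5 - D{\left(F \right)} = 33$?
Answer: $7084 - 8 \sqrt{235} \approx 6961.4$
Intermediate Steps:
$D{\left(F \right)} = -28$ ($D{\left(F \right)} = 5 - 33 = -28$)
$n = -1 + \frac{2 \sqrt{235}}{7}$ ($n = -1 + \frac{\sqrt{436 + 504}}{7} = -1 + \frac{\sqrt{940}}{7} = -1 + \frac{2 \sqrt{235}}{7} \approx 3.3799$)
$o = -252$ ($o = 6 + 43 \left(\left(3 - 3\right) - 6\right) = 6 + 43 \left(0 - 6\right) = 6 + 43 \left(-6\right) = 6 - 258 = -252$)
$D{\left(-39 \right)} \left(n + o\right) = - 28 \left(\left(-1 + \frac{2 \sqrt{235}}{7}\right) - 252\right) = - 28 \left(-253 + \frac{2 \sqrt{235}}{7}\right) = 7084 - 8 \sqrt{235}$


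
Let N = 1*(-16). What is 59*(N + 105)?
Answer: 5251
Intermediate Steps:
N = -16
59*(N + 105) = 59*(-16 + 105) = 59*89 = 5251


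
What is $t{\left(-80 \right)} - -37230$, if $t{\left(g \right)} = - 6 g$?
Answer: $37710$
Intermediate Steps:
$t{\left(-80 \right)} - -37230 = \left(-6\right) \left(-80\right) - -37230 = 480 + 37230 = 37710$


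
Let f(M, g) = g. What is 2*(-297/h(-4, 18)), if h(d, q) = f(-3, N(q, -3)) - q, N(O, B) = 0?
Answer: 33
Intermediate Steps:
h(d, q) = -q (h(d, q) = 0 - q = -q)
2*(-297/h(-4, 18)) = 2*(-297/((-1*18))) = 2*(-297/(-18)) = 2*(-297*(-1/18)) = 2*(33/2) = 33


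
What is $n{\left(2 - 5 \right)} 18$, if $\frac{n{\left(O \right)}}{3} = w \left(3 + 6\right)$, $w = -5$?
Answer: $-2430$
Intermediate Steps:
$n{\left(O \right)} = -135$ ($n{\left(O \right)} = 3 \left(- 5 \left(3 + 6\right)\right) = 3 \left(\left(-5\right) 9\right) = 3 \left(-45\right) = -135$)
$n{\left(2 - 5 \right)} 18 = \left(-135\right) 18 = -2430$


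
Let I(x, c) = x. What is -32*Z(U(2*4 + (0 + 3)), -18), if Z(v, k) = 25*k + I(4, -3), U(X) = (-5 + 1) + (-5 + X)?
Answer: 14272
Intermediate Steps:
U(X) = -9 + X (U(X) = -4 + (-5 + X) = -9 + X)
Z(v, k) = 4 + 25*k (Z(v, k) = 25*k + 4 = 4 + 25*k)
-32*Z(U(2*4 + (0 + 3)), -18) = -32*(4 + 25*(-18)) = -32*(4 - 450) = -32*(-446) = 14272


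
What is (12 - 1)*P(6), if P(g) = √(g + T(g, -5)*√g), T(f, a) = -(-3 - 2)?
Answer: 11*√(6 + 5*√6) ≈ 46.989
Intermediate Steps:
T(f, a) = 5 (T(f, a) = -1*(-5) = 5)
P(g) = √(g + 5*√g)
(12 - 1)*P(6) = (12 - 1)*√(6 + 5*√6) = 11*√(6 + 5*√6)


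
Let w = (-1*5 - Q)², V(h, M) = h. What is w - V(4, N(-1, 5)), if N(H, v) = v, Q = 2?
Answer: 45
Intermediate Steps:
w = 49 (w = (-1*5 - 1*2)² = (-5 - 2)² = (-7)² = 49)
w - V(4, N(-1, 5)) = 49 - 1*4 = 49 - 4 = 45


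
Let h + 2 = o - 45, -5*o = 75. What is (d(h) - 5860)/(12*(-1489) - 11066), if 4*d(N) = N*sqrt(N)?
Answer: 2930/14467 + 31*I*sqrt(62)/57868 ≈ 0.20253 + 0.0042181*I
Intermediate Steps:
o = -15 (o = -1/5*75 = -15)
h = -62 (h = -2 + (-15 - 45) = -2 - 60 = -62)
d(N) = N**(3/2)/4 (d(N) = (N*sqrt(N))/4 = N**(3/2)/4)
(d(h) - 5860)/(12*(-1489) - 11066) = ((-62)**(3/2)/4 - 5860)/(12*(-1489) - 11066) = ((-62*I*sqrt(62))/4 - 5860)/(-17868 - 11066) = (-31*I*sqrt(62)/2 - 5860)/(-28934) = (-5860 - 31*I*sqrt(62)/2)*(-1/28934) = 2930/14467 + 31*I*sqrt(62)/57868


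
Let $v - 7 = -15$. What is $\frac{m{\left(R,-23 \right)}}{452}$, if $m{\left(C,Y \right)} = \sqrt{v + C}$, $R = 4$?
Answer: $\frac{i}{226} \approx 0.0044248 i$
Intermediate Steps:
$v = -8$ ($v = 7 - 15 = -8$)
$m{\left(C,Y \right)} = \sqrt{-8 + C}$
$\frac{m{\left(R,-23 \right)}}{452} = \frac{\sqrt{-8 + 4}}{452} = \sqrt{-4} \cdot \frac{1}{452} = 2 i \frac{1}{452} = \frac{i}{226}$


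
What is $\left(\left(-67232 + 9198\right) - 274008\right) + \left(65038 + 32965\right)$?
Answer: $-234039$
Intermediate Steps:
$\left(\left(-67232 + 9198\right) - 274008\right) + \left(65038 + 32965\right) = \left(-58034 - 274008\right) + 98003 = -332042 + 98003 = -234039$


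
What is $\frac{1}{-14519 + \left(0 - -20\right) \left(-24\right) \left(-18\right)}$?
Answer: $- \frac{1}{5879} \approx -0.0001701$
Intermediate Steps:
$\frac{1}{-14519 + \left(0 - -20\right) \left(-24\right) \left(-18\right)} = \frac{1}{-14519 + \left(0 + 20\right) \left(-24\right) \left(-18\right)} = \frac{1}{-14519 + 20 \left(-24\right) \left(-18\right)} = \frac{1}{-14519 - -8640} = \frac{1}{-14519 + 8640} = \frac{1}{-5879} = - \frac{1}{5879}$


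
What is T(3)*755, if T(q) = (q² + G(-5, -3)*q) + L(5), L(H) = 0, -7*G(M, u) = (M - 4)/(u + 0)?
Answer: 40770/7 ≈ 5824.3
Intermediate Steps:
G(M, u) = -(-4 + M)/(7*u) (G(M, u) = -(M - 4)/(7*(u + 0)) = -(-4 + M)/(7*u))
T(q) = q² - 3*q/7 (T(q) = (q² + ((⅐)*(4 - 1*(-5))/(-3))*q) + 0 = (q² + ((⅐)*(-⅓)*(4 + 5))*q) + 0 = (q² + ((⅐)*(-⅓)*9)*q) + 0 = (q² - 3*q/7) + 0 = q² - 3*q/7)
T(3)*755 = ((⅐)*3*(-3 + 7*3))*755 = ((⅐)*3*(-3 + 21))*755 = ((⅐)*3*18)*755 = (54/7)*755 = 40770/7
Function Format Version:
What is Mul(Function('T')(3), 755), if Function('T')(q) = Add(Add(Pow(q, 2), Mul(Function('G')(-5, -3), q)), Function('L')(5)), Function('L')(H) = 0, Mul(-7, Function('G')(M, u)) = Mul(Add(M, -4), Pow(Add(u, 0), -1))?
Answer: Rational(40770, 7) ≈ 5824.3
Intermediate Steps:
Function('G')(M, u) = Mul(Rational(-1, 7), Pow(u, -1), Add(-4, M)) (Function('G')(M, u) = Mul(Rational(-1, 7), Mul(Add(M, -4), Pow(Add(u, 0), -1))) = Mul(Rational(-1, 7), Mul(Add(-4, M), Pow(u, -1))) = Mul(Rational(-1, 7), Mul(Pow(u, -1), Add(-4, M))) = Mul(Rational(-1, 7), Pow(u, -1), Add(-4, M)))
Function('T')(q) = Add(Pow(q, 2), Mul(Rational(-3, 7), q)) (Function('T')(q) = Add(Add(Pow(q, 2), Mul(Mul(Rational(1, 7), Pow(-3, -1), Add(4, Mul(-1, -5))), q)), 0) = Add(Add(Pow(q, 2), Mul(Mul(Rational(1, 7), Rational(-1, 3), Add(4, 5)), q)), 0) = Add(Add(Pow(q, 2), Mul(Mul(Rational(1, 7), Rational(-1, 3), 9), q)), 0) = Add(Add(Pow(q, 2), Mul(Rational(-3, 7), q)), 0) = Add(Pow(q, 2), Mul(Rational(-3, 7), q)))
Mul(Function('T')(3), 755) = Mul(Mul(Rational(1, 7), 3, Add(-3, Mul(7, 3))), 755) = Mul(Mul(Rational(1, 7), 3, Add(-3, 21)), 755) = Mul(Mul(Rational(1, 7), 3, 18), 755) = Mul(Rational(54, 7), 755) = Rational(40770, 7)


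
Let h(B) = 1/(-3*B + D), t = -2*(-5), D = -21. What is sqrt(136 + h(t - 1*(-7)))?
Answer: sqrt(19582)/12 ≈ 11.661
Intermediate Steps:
t = 10
h(B) = 1/(-21 - 3*B) (h(B) = 1/(-3*B - 21) = 1/(-21 - 3*B))
sqrt(136 + h(t - 1*(-7))) = sqrt(136 - 1/(21 + 3*(10 - 1*(-7)))) = sqrt(136 - 1/(21 + 3*(10 + 7))) = sqrt(136 - 1/(21 + 3*17)) = sqrt(136 - 1/(21 + 51)) = sqrt(136 - 1/72) = sqrt(9791/72) = sqrt(19582)/12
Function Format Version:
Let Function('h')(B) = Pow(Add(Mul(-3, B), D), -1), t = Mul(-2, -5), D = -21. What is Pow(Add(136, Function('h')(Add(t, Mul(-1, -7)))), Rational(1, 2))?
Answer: Mul(Rational(1, 12), Pow(19582, Rational(1, 2))) ≈ 11.661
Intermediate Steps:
t = 10
Function('h')(B) = Pow(Add(-21, Mul(-3, B)), -1) (Function('h')(B) = Pow(Add(Mul(-3, B), -21), -1) = Pow(Add(-21, Mul(-3, B)), -1))
Pow(Add(136, Function('h')(Add(t, Mul(-1, -7)))), Rational(1, 2)) = Pow(Add(136, Mul(-1, Pow(Add(21, Mul(3, Add(10, Mul(-1, -7)))), -1))), Rational(1, 2)) = Pow(Add(136, Mul(-1, Pow(Add(21, Mul(3, Add(10, 7))), -1))), Rational(1, 2)) = Pow(Add(136, Mul(-1, Pow(Add(21, Mul(3, 17)), -1))), Rational(1, 2)) = Pow(Add(136, Mul(-1, Pow(Add(21, 51), -1))), Rational(1, 2)) = Pow(Add(136, Mul(-1, Pow(72, -1))), Rational(1, 2)) = Pow(Add(136, Mul(-1, Rational(1, 72))), Rational(1, 2)) = Pow(Add(136, Rational(-1, 72)), Rational(1, 2)) = Pow(Rational(9791, 72), Rational(1, 2)) = Mul(Rational(1, 12), Pow(19582, Rational(1, 2)))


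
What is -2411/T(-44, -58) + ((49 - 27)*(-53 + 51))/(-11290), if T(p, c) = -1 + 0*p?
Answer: 13610117/5645 ≈ 2411.0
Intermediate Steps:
T(p, c) = -1 (T(p, c) = -1 + 0 = -1)
-2411/T(-44, -58) + ((49 - 27)*(-53 + 51))/(-11290) = -2411/(-1) + ((49 - 27)*(-53 + 51))/(-11290) = -2411*(-1) + (22*(-2))*(-1/11290) = 2411 - 44*(-1/11290) = 2411 + 22/5645 = 13610117/5645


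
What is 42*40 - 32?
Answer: 1648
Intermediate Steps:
42*40 - 32 = 1680 - 32 = 1648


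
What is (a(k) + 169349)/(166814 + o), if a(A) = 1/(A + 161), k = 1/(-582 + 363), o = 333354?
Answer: 5970907261/17634923344 ≈ 0.33858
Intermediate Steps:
k = -1/219 (k = 1/(-219) = -1/219 ≈ -0.0045662)
a(A) = 1/(161 + A)
(a(k) + 169349)/(166814 + o) = (1/(161 - 1/219) + 169349)/(166814 + 333354) = (1/(35258/219) + 169349)/500168 = (219/35258 + 169349)*(1/500168) = (5970907261/35258)*(1/500168) = 5970907261/17634923344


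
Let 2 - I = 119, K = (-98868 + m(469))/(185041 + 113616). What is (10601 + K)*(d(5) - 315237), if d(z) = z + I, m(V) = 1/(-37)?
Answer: -36940192384469608/11050309 ≈ -3.3429e+9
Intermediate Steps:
m(V) = -1/37
K = -3658117/11050309 (K = (-98868 - 1/37)/(185041 + 113616) = -3658117/37/298657 = -3658117/37*1/298657 = -3658117/11050309 ≈ -0.33104)
I = -117 (I = 2 - 1*119 = 2 - 119 = -117)
d(z) = -117 + z (d(z) = z - 117 = -117 + z)
(10601 + K)*(d(5) - 315237) = (10601 - 3658117/11050309)*((-117 + 5) - 315237) = 117140667592*(-112 - 315237)/11050309 = (117140667592/11050309)*(-315349) = -36940192384469608/11050309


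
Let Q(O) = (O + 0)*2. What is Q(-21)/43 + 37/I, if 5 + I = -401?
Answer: -18643/17458 ≈ -1.0679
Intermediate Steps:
I = -406 (I = -5 - 401 = -406)
Q(O) = 2*O (Q(O) = O*2 = 2*O)
Q(-21)/43 + 37/I = (2*(-21))/43 + 37/(-406) = -42*1/43 + 37*(-1/406) = -42/43 - 37/406 = -18643/17458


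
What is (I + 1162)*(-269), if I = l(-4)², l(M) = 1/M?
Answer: -5001517/16 ≈ -3.1260e+5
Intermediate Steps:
I = 1/16 (I = (1/(-4))² = (-¼)² = 1/16 ≈ 0.062500)
(I + 1162)*(-269) = (1/16 + 1162)*(-269) = (18593/16)*(-269) = -5001517/16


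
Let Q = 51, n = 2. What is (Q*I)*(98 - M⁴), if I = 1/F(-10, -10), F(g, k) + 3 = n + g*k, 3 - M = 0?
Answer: 289/33 ≈ 8.7576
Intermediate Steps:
M = 3 (M = 3 - 1*0 = 3 + 0 = 3)
F(g, k) = -1 + g*k (F(g, k) = -3 + (2 + g*k) = -1 + g*k)
I = 1/99 (I = 1/(-1 - 10*(-10)) = 1/(-1 + 100) = 1/99 ≈ 0.010101)
(Q*I)*(98 - M⁴) = (51*(1/99))*(98 - 1*3⁴) = 17*(98 - 1*81)/33 = 17*(98 - 81)/33 = (17/33)*17 = 289/33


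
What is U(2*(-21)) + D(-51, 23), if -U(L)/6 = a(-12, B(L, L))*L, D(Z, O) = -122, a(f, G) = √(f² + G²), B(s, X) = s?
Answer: -122 + 1512*√53 ≈ 10886.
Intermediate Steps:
a(f, G) = √(G² + f²)
U(L) = -6*L*√(144 + L²) (U(L) = -6*√(L² + (-12)²)*L = -6*√(L² + 144)*L = -6*√(144 + L²)*L = -6*L*√(144 + L²))
U(2*(-21)) + D(-51, 23) = -6*2*(-21)*√(144 + (2*(-21))²) - 122 = -6*(-42)*√(144 + (-42)²) - 122 = -6*(-42)*√(144 + 1764) - 122 = -6*(-42)*√1908 - 122 = -6*(-42)*6*√53 - 122 = 1512*√53 - 122 = -122 + 1512*√53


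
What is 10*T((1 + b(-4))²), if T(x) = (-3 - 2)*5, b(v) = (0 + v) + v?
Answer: -250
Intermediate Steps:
b(v) = 2*v (b(v) = v + v = 2*v)
T(x) = -25 (T(x) = -5*5 = -25)
10*T((1 + b(-4))²) = 10*(-25) = -250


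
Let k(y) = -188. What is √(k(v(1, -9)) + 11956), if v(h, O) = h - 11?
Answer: 2*√2942 ≈ 108.48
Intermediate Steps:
v(h, O) = -11 + h
√(k(v(1, -9)) + 11956) = √(-188 + 11956) = √11768 = 2*√2942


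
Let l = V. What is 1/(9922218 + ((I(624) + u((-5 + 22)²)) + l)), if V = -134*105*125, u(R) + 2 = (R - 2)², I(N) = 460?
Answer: 1/8246295 ≈ 1.2127e-7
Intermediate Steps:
u(R) = -2 + (-2 + R)² (u(R) = -2 + (R - 2)² = -2 + (-2 + R)²)
V = -1758750 (V = -14070*125 = -1758750)
l = -1758750
1/(9922218 + ((I(624) + u((-5 + 22)²)) + l)) = 1/(9922218 + ((460 + (-2 + (-2 + (-5 + 22)²)²)) - 1758750)) = 1/(9922218 + ((460 + (-2 + (-2 + 17²)²)) - 1758750)) = 1/(9922218 + ((460 + (-2 + (-2 + 289)²)) - 1758750)) = 1/(9922218 + ((460 + (-2 + 287²)) - 1758750)) = 1/(9922218 + ((460 + (-2 + 82369)) - 1758750)) = 1/(9922218 + ((460 + 82367) - 1758750)) = 1/(9922218 + (82827 - 1758750)) = 1/(9922218 - 1675923) = 1/8246295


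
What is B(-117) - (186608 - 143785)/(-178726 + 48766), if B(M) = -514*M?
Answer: 7815577303/129960 ≈ 60138.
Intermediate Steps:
B(-117) - (186608 - 143785)/(-178726 + 48766) = -514*(-117) - (186608 - 143785)/(-178726 + 48766) = 60138 - 42823/(-129960) = 60138 - 42823*(-1)/129960 = 60138 - 1*(-42823/129960) = 60138 + 42823/129960 = 7815577303/129960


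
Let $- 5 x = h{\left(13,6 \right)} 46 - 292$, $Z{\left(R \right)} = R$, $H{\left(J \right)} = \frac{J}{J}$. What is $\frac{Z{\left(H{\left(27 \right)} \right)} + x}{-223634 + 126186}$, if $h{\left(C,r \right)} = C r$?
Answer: $\frac{3291}{487240} \approx 0.0067544$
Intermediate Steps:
$H{\left(J \right)} = 1$
$x = - \frac{3296}{5}$ ($x = - \frac{13 \cdot 6 \cdot 46 - 292}{5} = - \frac{78 \cdot 46 - 292}{5} = - \frac{3588 - 292}{5} = \left(- \frac{1}{5}\right) 3296 = - \frac{3296}{5} \approx -659.2$)
$\frac{Z{\left(H{\left(27 \right)} \right)} + x}{-223634 + 126186} = \frac{1 - \frac{3296}{5}}{-223634 + 126186} = - \frac{3291}{5 \left(-97448\right)} = \left(- \frac{3291}{5}\right) \left(- \frac{1}{97448}\right) = \frac{3291}{487240}$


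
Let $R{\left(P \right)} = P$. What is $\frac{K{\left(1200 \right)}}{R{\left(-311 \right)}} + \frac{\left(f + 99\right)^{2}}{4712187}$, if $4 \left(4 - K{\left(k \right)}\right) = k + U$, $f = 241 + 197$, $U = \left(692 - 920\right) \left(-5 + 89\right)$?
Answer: $- \frac{7025820415}{488496719} \approx -14.383$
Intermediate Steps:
$U = -19152$ ($U = \left(-228\right) 84 = -19152$)
$f = 438$
$K{\left(k \right)} = 4792 - \frac{k}{4}$ ($K{\left(k \right)} = 4 - \frac{k - 19152}{4} = 4 - \frac{-19152 + k}{4} = 4 - \left(-4788 + \frac{k}{4}\right) = 4792 - \frac{k}{4}$)
$\frac{K{\left(1200 \right)}}{R{\left(-311 \right)}} + \frac{\left(f + 99\right)^{2}}{4712187} = \frac{4792 - 300}{-311} + \frac{\left(438 + 99\right)^{2}}{4712187} = \left(4792 - 300\right) \left(- \frac{1}{311}\right) + 537^{2} \cdot \frac{1}{4712187} = 4492 \left(- \frac{1}{311}\right) + 288369 \cdot \frac{1}{4712187} = - \frac{4492}{311} + \frac{96123}{1570729} = - \frac{7025820415}{488496719}$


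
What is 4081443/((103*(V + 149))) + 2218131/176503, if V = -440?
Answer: -217967631122/1763441473 ≈ -123.60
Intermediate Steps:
4081443/((103*(V + 149))) + 2218131/176503 = 4081443/((103*(-440 + 149))) + 2218131/176503 = 4081443/((103*(-291))) + 2218131*(1/176503) = 4081443/(-29973) + 2218131/176503 = 4081443*(-1/29973) + 2218131/176503 = -1360481/9991 + 2218131/176503 = -217967631122/1763441473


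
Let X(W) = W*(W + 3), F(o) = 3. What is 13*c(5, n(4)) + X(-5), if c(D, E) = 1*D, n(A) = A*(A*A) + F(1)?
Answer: 75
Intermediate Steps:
n(A) = 3 + A³ (n(A) = A*(A*A) + 3 = A*A² + 3 = A³ + 3 = 3 + A³)
X(W) = W*(3 + W)
c(D, E) = D
13*c(5, n(4)) + X(-5) = 13*5 - 5*(3 - 5) = 65 - 5*(-2) = 65 + 10 = 75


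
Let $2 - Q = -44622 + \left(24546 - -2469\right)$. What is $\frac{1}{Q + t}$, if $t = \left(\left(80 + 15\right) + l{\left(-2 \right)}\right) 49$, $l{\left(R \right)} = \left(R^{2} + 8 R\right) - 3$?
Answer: $\frac{1}{21529} \approx 4.6449 \cdot 10^{-5}$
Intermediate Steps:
$l{\left(R \right)} = -3 + R^{2} + 8 R$
$Q = 17609$ ($Q = 2 - \left(-44622 + \left(24546 - -2469\right)\right) = 2 - \left(-44622 + \left(24546 + 2469\right)\right) = 2 - \left(-44622 + 27015\right) = 2 - -17607 = 2 + 17607 = 17609$)
$t = 3920$ ($t = \left(\left(80 + 15\right) + \left(-3 + \left(-2\right)^{2} + 8 \left(-2\right)\right)\right) 49 = \left(95 - 15\right) 49 = 80 \cdot 49 = 3920$)
$\frac{1}{Q + t} = \frac{1}{17609 + 3920} = \frac{1}{21529}$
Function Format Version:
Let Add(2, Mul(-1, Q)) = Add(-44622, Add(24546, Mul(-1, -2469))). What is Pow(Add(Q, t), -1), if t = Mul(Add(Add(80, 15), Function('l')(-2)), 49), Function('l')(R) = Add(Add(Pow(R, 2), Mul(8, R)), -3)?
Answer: Rational(1, 21529) ≈ 4.6449e-5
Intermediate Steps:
Function('l')(R) = Add(-3, Pow(R, 2), Mul(8, R))
Q = 17609 (Q = Add(2, Mul(-1, Add(-44622, Add(24546, Mul(-1, -2469))))) = Add(2, Mul(-1, Add(-44622, Add(24546, 2469)))) = Add(2, Mul(-1, Add(-44622, 27015))) = Add(2, Mul(-1, -17607)) = Add(2, 17607) = 17609)
t = 3920 (t = Mul(Add(Add(80, 15), Add(-3, Pow(-2, 2), Mul(8, -2))), 49) = Mul(Add(95, Add(-3, 4, -16)), 49) = Mul(Add(95, -15), 49) = Mul(80, 49) = 3920)
Pow(Add(Q, t), -1) = Pow(Add(17609, 3920), -1) = Pow(21529, -1) = Rational(1, 21529)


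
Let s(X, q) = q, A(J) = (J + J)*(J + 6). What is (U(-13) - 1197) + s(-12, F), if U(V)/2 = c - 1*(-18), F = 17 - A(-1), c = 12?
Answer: -1110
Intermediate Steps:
A(J) = 2*J*(6 + J) (A(J) = (2*J)*(6 + J) = 2*J*(6 + J))
F = 27 (F = 17 - 2*(-1)*(6 - 1) = 17 - 2*(-1)*5 = 17 - 1*(-10) = 17 + 10 = 27)
U(V) = 60 (U(V) = 2*(12 - 1*(-18)) = 2*(12 + 18) = 2*30 = 60)
(U(-13) - 1197) + s(-12, F) = (60 - 1197) + 27 = -1137 + 27 = -1110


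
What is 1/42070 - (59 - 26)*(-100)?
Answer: 138831001/42070 ≈ 3300.0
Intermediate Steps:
1/42070 - (59 - 26)*(-100) = 1/42070 - 33*(-100) = 1/42070 - 1*(-3300) = 1/42070 + 3300 = 138831001/42070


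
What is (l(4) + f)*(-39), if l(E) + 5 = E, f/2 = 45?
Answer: -3471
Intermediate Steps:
f = 90 (f = 2*45 = 90)
l(E) = -5 + E
(l(4) + f)*(-39) = ((-5 + 4) + 90)*(-39) = (-1 + 90)*(-39) = 89*(-39) = -3471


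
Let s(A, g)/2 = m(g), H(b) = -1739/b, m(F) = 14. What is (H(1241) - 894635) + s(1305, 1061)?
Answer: -1110209026/1241 ≈ -8.9461e+5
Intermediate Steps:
s(A, g) = 28 (s(A, g) = 2*14 = 28)
(H(1241) - 894635) + s(1305, 1061) = (-1739/1241 - 894635) + 28 = -1110243774/1241 + 28 = -1110209026/1241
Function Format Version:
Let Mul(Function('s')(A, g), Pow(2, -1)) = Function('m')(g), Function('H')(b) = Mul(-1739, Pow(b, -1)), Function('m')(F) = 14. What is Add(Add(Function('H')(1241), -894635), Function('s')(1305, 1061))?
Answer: Rational(-1110209026, 1241) ≈ -8.9461e+5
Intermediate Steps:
Function('s')(A, g) = 28 (Function('s')(A, g) = Mul(2, 14) = 28)
Add(Add(Function('H')(1241), -894635), Function('s')(1305, 1061)) = Add(Add(Mul(-1739, Pow(1241, -1)), -894635), 28) = Add(Add(Mul(-1739, Rational(1, 1241)), -894635), 28) = Add(Add(Rational(-1739, 1241), -894635), 28) = Add(Rational(-1110243774, 1241), 28) = Rational(-1110209026, 1241)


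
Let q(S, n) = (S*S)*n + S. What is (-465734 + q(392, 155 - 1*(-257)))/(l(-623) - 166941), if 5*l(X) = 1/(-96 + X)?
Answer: -112962496235/300076448 ≈ -376.45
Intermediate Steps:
q(S, n) = S + n*S² (q(S, n) = S²*n + S = n*S² + S = S + n*S²)
l(X) = 1/(5*(-96 + X))
(-465734 + q(392, 155 - 1*(-257)))/(l(-623) - 166941) = (-465734 + 392*(1 + 392*(155 - 1*(-257))))/(1/(5*(-96 - 623)) - 166941) = (-465734 + 392*(1 + 392*(155 + 257)))/((⅕)/(-719) - 166941) = (-465734 + 392*(1 + 392*412))/((⅕)*(-1/719) - 166941) = (-465734 + 392*(1 + 161504))/(-1/3595 - 166941) = (-465734 + 392*161505)/(-600152896/3595) = (-465734 + 63309960)*(-3595/600152896) = 62844226*(-3595/600152896) = -112962496235/300076448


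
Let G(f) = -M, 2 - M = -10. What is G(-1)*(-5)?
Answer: 60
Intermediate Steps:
M = 12 (M = 2 - 1*(-10) = 2 + 10 = 12)
G(f) = -12 (G(f) = -1*12 = -12)
G(-1)*(-5) = -12*(-5) = 60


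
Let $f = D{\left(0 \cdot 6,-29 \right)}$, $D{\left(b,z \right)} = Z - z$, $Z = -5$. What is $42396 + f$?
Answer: $42420$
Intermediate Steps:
$D{\left(b,z \right)} = -5 - z$
$f = 24$ ($f = -5 - -29 = -5 + 29 = 24$)
$42396 + f = 42396 + 24 = 42420$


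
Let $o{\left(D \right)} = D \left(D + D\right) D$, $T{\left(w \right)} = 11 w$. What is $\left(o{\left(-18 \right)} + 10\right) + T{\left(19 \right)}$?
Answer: $-11445$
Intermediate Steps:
$o{\left(D \right)} = 2 D^{3}$ ($o{\left(D \right)} = D 2 D D = 2 D^{2} D = 2 D^{3}$)
$\left(o{\left(-18 \right)} + 10\right) + T{\left(19 \right)} = \left(2 \left(-18\right)^{3} + 10\right) + 11 \cdot 19 = \left(2 \left(-5832\right) + 10\right) + 209 = \left(-11664 + 10\right) + 209 = -11654 + 209 = -11445$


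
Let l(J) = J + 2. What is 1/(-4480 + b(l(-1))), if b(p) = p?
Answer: -1/4479 ≈ -0.00022326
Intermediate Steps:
l(J) = 2 + J
1/(-4480 + b(l(-1))) = 1/(-4480 + (2 - 1)) = 1/(-4480 + 1) = 1/(-4479) = -1/4479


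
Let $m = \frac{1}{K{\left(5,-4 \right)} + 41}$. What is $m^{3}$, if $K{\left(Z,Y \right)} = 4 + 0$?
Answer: $\frac{1}{91125} \approx 1.0974 \cdot 10^{-5}$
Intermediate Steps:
$K{\left(Z,Y \right)} = 4$
$m = \frac{1}{45}$ ($m = \frac{1}{4 + 41} = \frac{1}{45} \approx 0.022222$)
$m^{3} = \left(\frac{1}{45}\right)^{3} = \frac{1}{91125}$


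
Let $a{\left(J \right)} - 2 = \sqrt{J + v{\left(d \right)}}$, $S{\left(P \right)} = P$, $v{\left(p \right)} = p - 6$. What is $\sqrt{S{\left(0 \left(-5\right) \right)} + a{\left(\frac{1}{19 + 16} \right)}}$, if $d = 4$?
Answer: $\frac{\sqrt{2450 + 35 i \sqrt{2415}}}{35} \approx 1.4906 + 0.47098 i$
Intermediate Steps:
$v{\left(p \right)} = -6 + p$ ($v{\left(p \right)} = p - 6 = -6 + p$)
$a{\left(J \right)} = 2 + \sqrt{-2 + J}$ ($a{\left(J \right)} = 2 + \sqrt{J + \left(-6 + 4\right)} = 2 + \sqrt{J - 2} = 2 + \sqrt{-2 + J}$)
$\sqrt{S{\left(0 \left(-5\right) \right)} + a{\left(\frac{1}{19 + 16} \right)}} = \sqrt{0 \left(-5\right) + \left(2 + \sqrt{-2 + \frac{1}{19 + 16}}\right)} = \sqrt{0 + \left(2 + \sqrt{-2 + \frac{1}{35}}\right)} = \sqrt{0 + \left(2 + \sqrt{- \frac{69}{35}}\right)} = \sqrt{0 + \left(2 + \frac{i \sqrt{2415}}{35}\right)} = \sqrt{2 + \frac{i \sqrt{2415}}{35}}$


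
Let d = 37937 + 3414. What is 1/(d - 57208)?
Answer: -1/15857 ≈ -6.3064e-5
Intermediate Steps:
d = 41351
1/(d - 57208) = 1/(41351 - 57208) = 1/(-15857) = -1/15857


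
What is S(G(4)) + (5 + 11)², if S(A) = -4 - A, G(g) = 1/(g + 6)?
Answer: 2519/10 ≈ 251.90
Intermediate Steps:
G(g) = 1/(6 + g)
S(G(4)) + (5 + 11)² = (-4 - 1/(6 + 4)) + (5 + 11)² = (-4 - 1/10) + 16² = (-4 - 1*⅒) + 256 = (-4 - ⅒) + 256 = -41/10 + 256 = 2519/10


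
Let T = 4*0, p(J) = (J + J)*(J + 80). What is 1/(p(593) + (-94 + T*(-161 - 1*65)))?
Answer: 1/798084 ≈ 1.2530e-6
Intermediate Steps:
p(J) = 2*J*(80 + J) (p(J) = (2*J)*(80 + J) = 2*J*(80 + J))
T = 0
1/(p(593) + (-94 + T*(-161 - 1*65))) = 1/(2*593*(80 + 593) + (-94 + 0*(-161 - 1*65))) = 1/(2*593*673 + (-94 + 0*(-161 - 65))) = 1/(798178 + (-94 + 0*(-226))) = 1/(798178 + (-94 + 0)) = 1/(798178 - 94) = 1/798084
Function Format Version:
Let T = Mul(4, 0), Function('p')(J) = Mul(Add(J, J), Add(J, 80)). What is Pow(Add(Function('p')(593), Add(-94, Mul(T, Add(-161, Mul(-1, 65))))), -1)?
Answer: Rational(1, 798084) ≈ 1.2530e-6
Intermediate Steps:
Function('p')(J) = Mul(2, J, Add(80, J)) (Function('p')(J) = Mul(Mul(2, J), Add(80, J)) = Mul(2, J, Add(80, J)))
T = 0
Pow(Add(Function('p')(593), Add(-94, Mul(T, Add(-161, Mul(-1, 65))))), -1) = Pow(Add(Mul(2, 593, Add(80, 593)), Add(-94, Mul(0, Add(-161, Mul(-1, 65))))), -1) = Pow(Add(Mul(2, 593, 673), Add(-94, Mul(0, Add(-161, -65)))), -1) = Pow(Add(798178, Add(-94, Mul(0, -226))), -1) = Pow(Add(798178, Add(-94, 0)), -1) = Pow(Add(798178, -94), -1) = Pow(798084, -1) = Rational(1, 798084)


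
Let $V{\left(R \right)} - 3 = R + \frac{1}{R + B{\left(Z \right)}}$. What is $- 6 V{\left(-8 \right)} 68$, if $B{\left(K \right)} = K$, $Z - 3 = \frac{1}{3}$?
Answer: $\frac{14892}{7} \approx 2127.4$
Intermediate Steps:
$Z = \frac{10}{3}$ ($Z = 3 + \frac{1}{3} = \frac{10}{3} \approx 3.3333$)
$V{\left(R \right)} = 3 + R + \frac{1}{\frac{10}{3} + R}$ ($V{\left(R \right)} = 3 + \left(R + \frac{1}{R + \frac{10}{3}}\right) = 3 + \left(R + \frac{1}{\frac{10}{3} + R}\right) = 3 + R + \frac{1}{\frac{10}{3} + R}$)
$- 6 V{\left(-8 \right)} 68 = - 6 \frac{33 + 3 \left(-8\right)^{2} + 19 \left(-8\right)}{10 + 3 \left(-8\right)} 68 = - 6 \frac{33 + 3 \cdot 64 - 152}{10 - 24} \cdot 68 = - 6 \frac{33 + 192 - 152}{-14} \cdot 68 = - 6 \left(\left(- \frac{1}{14}\right) 73\right) 68 = \left(-6\right) \left(- \frac{73}{14}\right) 68 = \frac{219}{7} \cdot 68 = \frac{14892}{7}$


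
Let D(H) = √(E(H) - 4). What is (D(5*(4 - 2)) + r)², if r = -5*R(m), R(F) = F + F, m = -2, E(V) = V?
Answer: (20 + √6)² ≈ 503.98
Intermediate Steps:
R(F) = 2*F
D(H) = √(-4 + H) (D(H) = √(H - 4) = √(-4 + H))
r = 20 (r = -10*(-2) = -5*(-4) = 20)
(D(5*(4 - 2)) + r)² = (√(-4 + 5*(4 - 2)) + 20)² = (√(-4 + 5*2) + 20)² = (√(-4 + 10) + 20)² = (√6 + 20)² = (20 + √6)²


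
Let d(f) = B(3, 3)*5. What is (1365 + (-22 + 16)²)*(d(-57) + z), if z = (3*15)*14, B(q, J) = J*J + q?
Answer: 966690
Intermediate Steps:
B(q, J) = q + J² (B(q, J) = J² + q = q + J²)
z = 630 (z = 45*14 = 630)
d(f) = 60 (d(f) = (3 + 3²)*5 = (3 + 9)*5 = 12*5 = 60)
(1365 + (-22 + 16)²)*(d(-57) + z) = (1365 + (-22 + 16)²)*(60 + 630) = (1365 + (-6)²)*690 = (1365 + 36)*690 = 1401*690 = 966690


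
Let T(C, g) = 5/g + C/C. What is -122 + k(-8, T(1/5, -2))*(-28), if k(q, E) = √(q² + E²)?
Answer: -122 - 14*√265 ≈ -349.90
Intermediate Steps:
T(C, g) = 1 + 5/g (T(C, g) = 5/g + 1 = 1 + 5/g)
k(q, E) = √(E² + q²)
-122 + k(-8, T(1/5, -2))*(-28) = -122 + √(((5 - 2)/(-2))² + (-8)²)*(-28) = -122 + √((-½*3)² + 64)*(-28) = -122 + √((-3/2)² + 64)*(-28) = -122 + √(9/4 + 64)*(-28) = -122 + √(265/4)*(-28) = -122 + (√265/2)*(-28) = -122 - 14*√265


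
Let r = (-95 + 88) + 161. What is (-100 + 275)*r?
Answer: 26950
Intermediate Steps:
r = 154 (r = -7 + 161 = 154)
(-100 + 275)*r = (-100 + 275)*154 = 175*154 = 26950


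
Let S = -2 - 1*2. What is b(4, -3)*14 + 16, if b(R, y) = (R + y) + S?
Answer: -26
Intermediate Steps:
S = -4 (S = -2 - 2 = -4)
b(R, y) = -4 + R + y (b(R, y) = (R + y) - 4 = -4 + R + y)
b(4, -3)*14 + 16 = (-4 + 4 - 3)*14 + 16 = -3*14 + 16 = -42 + 16 = -26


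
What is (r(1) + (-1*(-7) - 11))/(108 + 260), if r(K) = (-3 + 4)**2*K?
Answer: -3/368 ≈ -0.0081522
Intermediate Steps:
r(K) = K (r(K) = 1**2*K = 1*K = K)
(r(1) + (-1*(-7) - 11))/(108 + 260) = (1 + (-1*(-7) - 11))/(108 + 260) = (1 + (7 - 11))/368 = (1 - 4)*(1/368) = -3*1/368 = -3/368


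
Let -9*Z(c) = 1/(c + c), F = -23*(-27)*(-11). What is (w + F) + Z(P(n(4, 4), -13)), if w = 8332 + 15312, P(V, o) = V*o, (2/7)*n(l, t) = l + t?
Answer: 110158777/6552 ≈ 16813.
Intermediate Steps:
n(l, t) = 7*l/2 + 7*t/2 (n(l, t) = 7*(l + t)/2 = 7*l/2 + 7*t/2)
F = -6831 (F = 621*(-11) = -6831)
Z(c) = -1/(18*c) (Z(c) = -1/(9*(c + c)) = -1/(2*c)/9 = -1/(18*c))
w = 23644
(w + F) + Z(P(n(4, 4), -13)) = (23644 - 6831) - (-1/(13*((7/2)*4 + (7/2)*4)))/18 = 16813 - (-1/(13*(14 + 14)))/18 = 16813 - 1/(18*(28*(-13))) = 16813 - 1/18/(-364) = 16813 - 1/18*(-1/364) = 16813 + 1/6552 = 110158777/6552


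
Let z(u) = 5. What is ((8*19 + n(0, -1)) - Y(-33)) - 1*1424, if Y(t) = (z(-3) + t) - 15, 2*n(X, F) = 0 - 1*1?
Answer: -2459/2 ≈ -1229.5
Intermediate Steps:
n(X, F) = -½ (n(X, F) = (0 - 1*1)/2 = (0 - 1)/2 = (½)*(-1) = -½)
Y(t) = -10 + t (Y(t) = (5 + t) - 15 = -10 + t)
((8*19 + n(0, -1)) - Y(-33)) - 1*1424 = ((8*19 - ½) - (-10 - 33)) - 1*1424 = ((152 - ½) - 1*(-43)) - 1424 = (303/2 + 43) - 1424 = 389/2 - 1424 = -2459/2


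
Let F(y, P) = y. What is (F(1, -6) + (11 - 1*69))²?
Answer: 3249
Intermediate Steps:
(F(1, -6) + (11 - 1*69))² = (1 + (11 - 1*69))² = (1 + (11 - 69))² = (1 - 58)² = (-57)² = 3249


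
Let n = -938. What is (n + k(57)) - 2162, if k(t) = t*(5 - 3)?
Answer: -2986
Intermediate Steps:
k(t) = 2*t (k(t) = t*2 = 2*t)
(n + k(57)) - 2162 = (-938 + 2*57) - 2162 = (-938 + 114) - 2162 = -824 - 2162 = -2986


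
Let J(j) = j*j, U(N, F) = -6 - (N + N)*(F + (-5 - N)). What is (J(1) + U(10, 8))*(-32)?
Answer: -4320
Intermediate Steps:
U(N, F) = -6 - 2*N*(-5 + F - N)
J(j) = j²
(J(1) + U(10, 8))*(-32) = (1² + (-6 + 2*10² + 10*10 - 2*8*10))*(-32) = (1 + (-6 + 2*100 + 100 - 160))*(-32) = (1 + (-6 + 200 + 100 - 160))*(-32) = (1 + 134)*(-32) = 135*(-32) = -4320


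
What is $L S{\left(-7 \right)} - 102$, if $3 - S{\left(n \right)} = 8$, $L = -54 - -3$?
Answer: $153$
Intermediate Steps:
$L = -51$ ($L = -54 + 3 = -51$)
$S{\left(n \right)} = -5$ ($S{\left(n \right)} = 3 - 8 = -5$)
$L S{\left(-7 \right)} - 102 = \left(-51\right) \left(-5\right) - 102 = 255 - 102 = 153$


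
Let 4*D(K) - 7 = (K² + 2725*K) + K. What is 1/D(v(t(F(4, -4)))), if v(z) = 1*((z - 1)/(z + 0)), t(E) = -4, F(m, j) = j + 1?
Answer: 64/54657 ≈ 0.0011709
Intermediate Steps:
F(m, j) = 1 + j
v(z) = (-1 + z)/z (v(z) = 1*((-1 + z)/z) = (-1 + z)/z)
D(K) = 7/4 + K²/4 + 1363*K/2 (D(K) = 7/4 + ((K² + 2725*K) + K)/4 = 7/4 + (K² + 2726*K)/4 = 7/4 + (K²/4 + 1363*K/2) = 7/4 + K²/4 + 1363*K/2)
1/D(v(t(F(4, -4)))) = 1/(7/4 + ((-1 - 4)/(-4))²/4 + 1363*((-1 - 4)/(-4))/2) = 1/(7/4 + (-¼*(-5))²/4 + 1363*(-¼*(-5))/2) = 1/(7/4 + (5/4)²/4 + (1363/2)*(5/4)) = 1/(7/4 + (¼)*(25/16) + 6815/8) = 1/(7/4 + 25/64 + 6815/8) = 1/(54657/64) = 64/54657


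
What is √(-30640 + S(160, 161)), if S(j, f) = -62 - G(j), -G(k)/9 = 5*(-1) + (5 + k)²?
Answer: √214278 ≈ 462.90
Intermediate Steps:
G(k) = 45 - 9*(5 + k)² (G(k) = -9*(5*(-1) + (5 + k)²) = -9*(-5 + (5 + k)²) = 45 - 9*(5 + k)²)
S(j, f) = -107 + 9*(5 + j)² (S(j, f) = -62 - (45 - 9*(5 + j)²) = -62 + (-45 + 9*(5 + j)²) = -107 + 9*(5 + j)²)
√(-30640 + S(160, 161)) = √(-30640 + (-107 + 9*(5 + 160)²)) = √(-30640 + (-107 + 9*165²)) = √(-30640 + (-107 + 9*27225)) = √(-30640 + (-107 + 245025)) = √(-30640 + 244918) = √214278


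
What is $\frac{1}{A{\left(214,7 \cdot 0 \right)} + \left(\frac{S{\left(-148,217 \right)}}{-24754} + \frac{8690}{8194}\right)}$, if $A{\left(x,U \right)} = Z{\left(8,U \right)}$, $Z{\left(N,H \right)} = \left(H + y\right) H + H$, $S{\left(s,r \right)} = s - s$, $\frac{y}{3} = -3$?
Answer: $\frac{4097}{4345} \approx 0.94292$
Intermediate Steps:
$y = -9$ ($y = 3 \left(-3\right) = -9$)
$S{\left(s,r \right)} = 0$
$Z{\left(N,H \right)} = H + H \left(-9 + H\right)$ ($Z{\left(N,H \right)} = \left(H - 9\right) H + H = \left(-9 + H\right) H + H = H \left(-9 + H\right) + H = H + H \left(-9 + H\right)$)
$A{\left(x,U \right)} = U \left(-8 + U\right)$
$\frac{1}{A{\left(214,7 \cdot 0 \right)} + \left(\frac{S{\left(-148,217 \right)}}{-24754} + \frac{8690}{8194}\right)} = \frac{1}{7 \cdot 0 \left(-8 + 7 \cdot 0\right) + \left(\frac{0}{-24754} + \frac{8690}{8194}\right)} = \frac{1}{0 \left(-8 + 0\right) + \left(0 \left(- \frac{1}{24754}\right) + 8690 \cdot \frac{1}{8194}\right)} = \frac{1}{0 \left(-8\right) + \left(0 + \frac{4345}{4097}\right)} = \frac{1}{0 + \frac{4345}{4097}} = \frac{1}{\frac{4345}{4097}} = \frac{4097}{4345}$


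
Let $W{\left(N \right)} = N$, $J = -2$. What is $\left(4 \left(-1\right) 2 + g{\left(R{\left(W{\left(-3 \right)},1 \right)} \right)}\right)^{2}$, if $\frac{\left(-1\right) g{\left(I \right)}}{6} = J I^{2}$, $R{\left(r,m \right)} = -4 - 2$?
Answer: $179776$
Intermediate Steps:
$R{\left(r,m \right)} = -6$ ($R{\left(r,m \right)} = -4 - 2 = -6$)
$g{\left(I \right)} = 12 I^{2}$ ($g{\left(I \right)} = - 6 \left(- 2 I^{2}\right) = 12 I^{2}$)
$\left(4 \left(-1\right) 2 + g{\left(R{\left(W{\left(-3 \right)},1 \right)} \right)}\right)^{2} = \left(4 \left(-1\right) 2 + 12 \left(-6\right)^{2}\right)^{2} = \left(\left(-4\right) 2 + 12 \cdot 36\right)^{2} = \left(-8 + 432\right)^{2} = 424^{2} = 179776$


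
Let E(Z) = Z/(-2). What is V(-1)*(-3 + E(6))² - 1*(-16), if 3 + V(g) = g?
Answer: -128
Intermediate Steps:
E(Z) = -Z/2 (E(Z) = Z*(-½) = -Z/2)
V(g) = -3 + g
V(-1)*(-3 + E(6))² - 1*(-16) = (-3 - 1)*(-3 - ½*6)² - 1*(-16) = -4*(-3 - 3)² + 16 = -4*(-6)² + 16 = -4*36 + 16 = -144 + 16 = -128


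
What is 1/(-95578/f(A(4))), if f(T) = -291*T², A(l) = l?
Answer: 2328/47789 ≈ 0.048714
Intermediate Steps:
1/(-95578/f(A(4))) = 1/(-95578/((-291*4²))) = 1/(-95578/((-291*16))) = 1/(-95578/(-4656)) = 1/(-95578*(-1/4656)) = 1/(47789/2328) = 2328/47789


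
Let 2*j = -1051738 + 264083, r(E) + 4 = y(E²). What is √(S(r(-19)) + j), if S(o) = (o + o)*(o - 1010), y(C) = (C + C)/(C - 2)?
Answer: I*√200952335662/718 ≈ 624.34*I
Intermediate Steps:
y(C) = 2*C/(-2 + C) (y(C) = (2*C)/(-2 + C) = 2*C/(-2 + C))
r(E) = -4 + 2*E²/(-2 + E²)
S(o) = 2*o*(-1010 + o) (S(o) = (2*o)*(-1010 + o) = 2*o*(-1010 + o))
j = -787655/2 (j = (-1051738 + 264083)/2 = (½)*(-787655) = -787655/2 ≈ -3.9383e+5)
√(S(r(-19)) + j) = √(2*(2*(4 - 1*(-19)²)/(-2 + (-19)²))*(-1010 + 2*(4 - 1*(-19)²)/(-2 + (-19)²)) - 787655/2) = √(2*(2*(4 - 1*361)/(-2 + 361))*(-1010 + 2*(4 - 1*361)/(-2 + 361)) - 787655/2) = √(2*(2*(4 - 361)/359)*(-1010 + 2*(4 - 361)/359) - 787655/2) = √(2*(2*(1/359)*(-357))*(-1010 + 2*(1/359)*(-357)) - 787655/2) = √(2*(-714/359)*(-1010 - 714/359) - 787655/2) = √(2*(-714/359)*(-363304/359) - 787655/2) = √(518798112/128881 - 787655/2) = √(-100476167831/257762) = I*√200952335662/718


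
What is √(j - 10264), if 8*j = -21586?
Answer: 3*I*√5761/2 ≈ 113.85*I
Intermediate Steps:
j = -10793/4 (j = (⅛)*(-21586) = -10793/4 ≈ -2698.3)
√(j - 10264) = √(-10793/4 - 10264) = √(-51849/4) = 3*I*√5761/2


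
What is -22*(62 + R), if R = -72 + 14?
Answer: -88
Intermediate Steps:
R = -58
-22*(62 + R) = -22*(62 - 58) = -22*4 = -88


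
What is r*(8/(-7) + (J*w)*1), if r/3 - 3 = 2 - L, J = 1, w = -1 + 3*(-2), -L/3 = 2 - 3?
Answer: -342/7 ≈ -48.857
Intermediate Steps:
L = 3 (L = -3*(2 - 3) = -3*(-1) = 3)
w = -7 (w = -1 - 6 = -7)
r = 6 (r = 9 + 3*(2 - 1*3) = 9 + 3*(2 - 3) = 9 + 3*(-1) = 9 - 3 = 6)
r*(8/(-7) + (J*w)*1) = 6*(8/(-7) + (1*(-7))*1) = 6*(8*(-1/7) - 7*1) = 6*(-8/7 - 7) = 6*(-57/7) = -342/7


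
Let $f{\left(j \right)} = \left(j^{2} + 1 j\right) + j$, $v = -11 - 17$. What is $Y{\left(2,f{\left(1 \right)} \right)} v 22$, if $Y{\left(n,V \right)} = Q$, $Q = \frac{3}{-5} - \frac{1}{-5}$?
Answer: $\frac{1232}{5} \approx 246.4$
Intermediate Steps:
$v = -28$ ($v = -11 - 17 = -28$)
$f{\left(j \right)} = j^{2} + 2 j$ ($f{\left(j \right)} = \left(j^{2} + j\right) + j = \left(j + j^{2}\right) + j = j^{2} + 2 j$)
$Q = - \frac{2}{5}$ ($Q = 3 \left(- \frac{1}{5}\right) - - \frac{1}{5} = - \frac{3}{5} + \frac{1}{5} = - \frac{2}{5} \approx -0.4$)
$Y{\left(n,V \right)} = - \frac{2}{5}$
$Y{\left(2,f{\left(1 \right)} \right)} v 22 = \left(- \frac{2}{5}\right) \left(-28\right) 22 = \frac{56}{5} \cdot 22 = \frac{1232}{5}$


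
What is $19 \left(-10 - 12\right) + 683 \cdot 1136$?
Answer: $775470$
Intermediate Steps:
$19 \left(-10 - 12\right) + 683 \cdot 1136 = 19 \left(-22\right) + 775888 = -418 + 775888 = 775470$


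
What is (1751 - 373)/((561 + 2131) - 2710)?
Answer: -689/9 ≈ -76.556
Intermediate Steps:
(1751 - 373)/((561 + 2131) - 2710) = 1378/(2692 - 2710) = 1378/(-18) = 1378*(-1/18) = -689/9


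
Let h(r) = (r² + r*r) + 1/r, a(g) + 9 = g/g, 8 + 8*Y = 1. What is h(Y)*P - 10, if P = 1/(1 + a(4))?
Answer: -15767/1568 ≈ -10.055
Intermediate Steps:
Y = -7/8 (Y = -1 + (⅛)*1 = -1 + ⅛ = -7/8 ≈ -0.87500)
a(g) = -8 (a(g) = -9 + g/g = -9 + 1 = -8)
h(r) = 1/r + 2*r² (h(r) = (r² + r²) + 1/r = 2*r² + 1/r = 1/r + 2*r²)
P = -⅐ (P = 1/(1 - 8) = 1/(-7) = -⅐ ≈ -0.14286)
h(Y)*P - 10 = ((1 + 2*(-7/8)³)/(-7/8))*(-⅐) - 10 = -8*(1 + 2*(-343/512))/7*(-⅐) - 10 = -8*(1 - 343/256)/7*(-⅐) - 10 = -8/7*(-87/256)*(-⅐) - 10 = (87/224)*(-⅐) - 10 = -87/1568 - 10 = -15767/1568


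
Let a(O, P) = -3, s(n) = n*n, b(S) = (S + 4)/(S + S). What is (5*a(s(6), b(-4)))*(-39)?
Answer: 585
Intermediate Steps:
b(S) = (4 + S)/(2*S) (b(S) = (4 + S)/((2*S)) = (4 + S)*(1/(2*S)) = (4 + S)/(2*S))
s(n) = n**2
(5*a(s(6), b(-4)))*(-39) = (5*(-3))*(-39) = -15*(-39) = 585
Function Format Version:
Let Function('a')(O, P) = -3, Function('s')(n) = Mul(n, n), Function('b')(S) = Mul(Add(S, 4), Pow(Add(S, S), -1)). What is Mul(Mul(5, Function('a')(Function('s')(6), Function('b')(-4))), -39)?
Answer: 585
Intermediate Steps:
Function('b')(S) = Mul(Rational(1, 2), Pow(S, -1), Add(4, S)) (Function('b')(S) = Mul(Add(4, S), Pow(Mul(2, S), -1)) = Mul(Add(4, S), Mul(Rational(1, 2), Pow(S, -1))) = Mul(Rational(1, 2), Pow(S, -1), Add(4, S)))
Function('s')(n) = Pow(n, 2)
Mul(Mul(5, Function('a')(Function('s')(6), Function('b')(-4))), -39) = Mul(Mul(5, -3), -39) = Mul(-15, -39) = 585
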